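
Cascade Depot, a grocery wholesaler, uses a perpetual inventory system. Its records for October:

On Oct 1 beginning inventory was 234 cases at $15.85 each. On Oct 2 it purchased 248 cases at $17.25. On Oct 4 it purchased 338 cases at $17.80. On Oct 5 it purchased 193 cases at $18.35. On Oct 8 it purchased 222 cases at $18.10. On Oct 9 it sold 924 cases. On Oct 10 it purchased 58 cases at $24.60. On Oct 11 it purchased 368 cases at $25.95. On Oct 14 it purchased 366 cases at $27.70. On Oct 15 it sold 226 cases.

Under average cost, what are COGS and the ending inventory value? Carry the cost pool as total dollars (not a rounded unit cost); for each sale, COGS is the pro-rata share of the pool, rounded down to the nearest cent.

COGS = $21,571.88; ending inventory = $21,105.77

After Oct 1: 234 on hand, pool $3,708.90 (≈ $15.8500 each)
After Oct 2: 482 on hand, pool $7,986.90 (≈ $16.5703 each)
After Oct 4: 820 on hand, pool $14,003.30 (≈ $17.0772 each)
After Oct 5: 1013 on hand, pool $17,544.85 (≈ $17.3197 each)
After Oct 8: 1235 on hand, pool $21,563.05 (≈ $17.4600 each)
Oct 9, sell 924: 924/1235 × $21,563.05 → $16,133.00
After Oct 10: 369 on hand, pool $6,856.85 (≈ $18.5822 each)
After Oct 11: 737 on hand, pool $16,406.45 (≈ $22.2611 each)
After Oct 14: 1103 on hand, pool $26,544.65 (≈ $24.0659 each)
Oct 15, sell 226: 226/1103 × $26,544.65 → $5,438.88
Total COGS = $16,133.00 + $5,438.88 = $21,571.88
Ending inventory (cost pool remaining) = $21,105.77
Check: goods available $42,677.65 = COGS $21,571.88 + ending $21,105.77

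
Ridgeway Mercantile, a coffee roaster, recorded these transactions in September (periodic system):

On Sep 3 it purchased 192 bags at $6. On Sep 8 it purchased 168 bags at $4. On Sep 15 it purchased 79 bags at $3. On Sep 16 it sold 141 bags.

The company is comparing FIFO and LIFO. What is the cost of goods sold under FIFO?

FIFO COGS: 141 @ $6 = $846
LIFO COGS: 79 @ $3 + 62 @ $4 = $485

COGS = $846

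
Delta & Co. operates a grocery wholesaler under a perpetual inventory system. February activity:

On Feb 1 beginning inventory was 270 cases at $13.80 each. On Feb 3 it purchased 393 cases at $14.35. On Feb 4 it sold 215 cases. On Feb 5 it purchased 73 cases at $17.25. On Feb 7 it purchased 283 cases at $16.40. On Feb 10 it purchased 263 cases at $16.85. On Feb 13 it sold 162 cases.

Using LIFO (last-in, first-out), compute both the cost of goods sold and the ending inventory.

COGS = $5,814.95; ending inventory = $13,882.60

Feb 4, 215 sold [LIFO — newest first]: 215 @ $14.35 = $3,085.25
Feb 13, 162 sold [LIFO — newest first]: 162 @ $16.85 = $2,729.70
Total COGS = $3,085.25 + $2,729.70 = $5,814.95
Ending inventory: 270 @ $13.80 + 178 @ $14.35 + 73 @ $17.25 + 283 @ $16.40 + 101 @ $16.85 = $13,882.60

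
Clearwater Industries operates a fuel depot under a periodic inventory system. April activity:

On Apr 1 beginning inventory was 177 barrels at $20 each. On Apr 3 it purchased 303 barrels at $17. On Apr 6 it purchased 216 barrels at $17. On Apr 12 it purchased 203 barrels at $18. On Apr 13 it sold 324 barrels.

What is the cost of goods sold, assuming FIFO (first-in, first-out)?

COGS = $6,039

Apr 13, 324 sold [FIFO — oldest first]: 177 @ $20 + 147 @ $17 = $6,039
Ending inventory: 156 @ $17 + 216 @ $17 + 203 @ $18 = $9,978
Check: goods available $16,017 = COGS $6,039 + ending $9,978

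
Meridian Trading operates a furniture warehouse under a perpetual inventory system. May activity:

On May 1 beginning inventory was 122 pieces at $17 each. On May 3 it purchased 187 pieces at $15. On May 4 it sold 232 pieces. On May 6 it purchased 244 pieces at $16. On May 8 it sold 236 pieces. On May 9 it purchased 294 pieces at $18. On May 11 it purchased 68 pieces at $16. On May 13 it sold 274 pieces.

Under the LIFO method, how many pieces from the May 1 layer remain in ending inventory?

May 4, 232 sold [LIFO — newest first]: 187 @ $15 + 45 @ $17 = $3,570
May 8, 236 sold [LIFO — newest first]: 236 @ $16 = $3,776
May 13, 274 sold [LIFO — newest first]: 68 @ $16 + 206 @ $18 = $4,796
Total COGS = $3,570 + $3,776 + $4,796 = $12,142
Ending inventory: 77 @ $17 + 8 @ $16 + 88 @ $18 = $3,021

77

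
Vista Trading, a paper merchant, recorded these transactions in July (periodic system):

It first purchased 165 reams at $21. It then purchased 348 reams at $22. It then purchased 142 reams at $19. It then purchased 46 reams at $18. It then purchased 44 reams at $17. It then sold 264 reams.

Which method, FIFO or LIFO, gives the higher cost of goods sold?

FIFO

FIFO COGS: 165 @ $21 + 99 @ $22 = $5,643
LIFO COGS: 44 @ $17 + 46 @ $18 + 142 @ $19 + 32 @ $22 = $4,978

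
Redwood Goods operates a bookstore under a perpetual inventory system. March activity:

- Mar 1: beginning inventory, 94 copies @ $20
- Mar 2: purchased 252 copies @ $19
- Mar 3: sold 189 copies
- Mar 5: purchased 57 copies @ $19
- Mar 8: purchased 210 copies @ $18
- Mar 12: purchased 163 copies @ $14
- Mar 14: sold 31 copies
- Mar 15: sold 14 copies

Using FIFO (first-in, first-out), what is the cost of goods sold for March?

Mar 3, 189 sold [FIFO — oldest first]: 94 @ $20 + 95 @ $19 = $3,685
Mar 14, 31 sold [FIFO — oldest first]: 31 @ $19 = $589
Mar 15, 14 sold [FIFO — oldest first]: 14 @ $19 = $266
Total COGS = $3,685 + $589 + $266 = $4,540
Ending inventory: 112 @ $19 + 57 @ $19 + 210 @ $18 + 163 @ $14 = $9,273

COGS = $4,540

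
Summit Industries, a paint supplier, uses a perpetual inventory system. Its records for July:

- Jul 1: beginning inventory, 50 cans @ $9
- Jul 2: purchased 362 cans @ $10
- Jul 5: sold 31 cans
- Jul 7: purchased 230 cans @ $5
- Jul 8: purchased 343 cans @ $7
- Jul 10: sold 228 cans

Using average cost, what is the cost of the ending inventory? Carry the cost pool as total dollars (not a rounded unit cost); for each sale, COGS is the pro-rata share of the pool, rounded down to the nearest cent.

After Jul 1: 50 on hand, pool $450.00 (≈ $9.0000 each)
After Jul 2: 412 on hand, pool $4,070.00 (≈ $9.8786 each)
Jul 5, sell 31: 31/412 × $4,070.00 → $306.23
After Jul 7: 611 on hand, pool $4,913.77 (≈ $8.0422 each)
After Jul 8: 954 on hand, pool $7,314.77 (≈ $7.6675 each)
Jul 10, sell 228: 228/954 × $7,314.77 → $1,748.18
Total COGS = $306.23 + $1,748.18 = $2,054.41
Ending inventory (cost pool remaining) = $5,566.59

Ending inventory = $5,566.59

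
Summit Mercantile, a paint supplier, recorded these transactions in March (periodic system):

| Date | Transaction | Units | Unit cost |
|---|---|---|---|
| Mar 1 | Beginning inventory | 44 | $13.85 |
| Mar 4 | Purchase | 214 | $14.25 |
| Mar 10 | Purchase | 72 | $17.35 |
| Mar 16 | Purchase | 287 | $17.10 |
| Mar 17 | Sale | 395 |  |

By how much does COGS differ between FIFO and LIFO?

FIFO COGS: 44 @ $13.85 + 214 @ $14.25 + 72 @ $17.35 + 65 @ $17.10 = $6,019.60
LIFO COGS: 287 @ $17.10 + 72 @ $17.35 + 36 @ $14.25 = $6,669.90
Difference = |$6,019.60 − $6,669.90| = $650.30

$650.30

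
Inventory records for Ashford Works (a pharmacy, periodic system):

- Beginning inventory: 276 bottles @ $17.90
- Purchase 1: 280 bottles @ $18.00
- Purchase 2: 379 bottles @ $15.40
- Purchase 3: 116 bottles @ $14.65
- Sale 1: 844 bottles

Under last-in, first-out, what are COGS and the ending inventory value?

COGS = $13,811.10; ending inventory = $3,705.30

Sale 1 (844) [LIFO — newest first]: 116 @ $14.65 + 379 @ $15.40 + 280 @ $18.00 + 69 @ $17.90 = $13,811.10
Ending inventory: 207 @ $17.90 = $3,705.30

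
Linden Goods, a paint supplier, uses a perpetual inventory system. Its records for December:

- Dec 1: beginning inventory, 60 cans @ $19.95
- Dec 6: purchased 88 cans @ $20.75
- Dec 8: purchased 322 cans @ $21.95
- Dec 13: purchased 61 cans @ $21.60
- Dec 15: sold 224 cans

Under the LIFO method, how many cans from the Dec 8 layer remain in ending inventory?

159

Dec 15, 224 sold [LIFO — newest first]: 61 @ $21.60 + 163 @ $21.95 = $4,895.45
Ending inventory: 60 @ $19.95 + 88 @ $20.75 + 159 @ $21.95 = $6,513.05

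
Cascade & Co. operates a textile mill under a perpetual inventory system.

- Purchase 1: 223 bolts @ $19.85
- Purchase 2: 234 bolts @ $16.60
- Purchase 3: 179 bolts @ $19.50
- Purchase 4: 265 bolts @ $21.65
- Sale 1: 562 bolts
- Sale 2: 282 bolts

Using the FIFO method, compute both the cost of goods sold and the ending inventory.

COGS = $16,304.65; ending inventory = $1,234.05

Sale 1 (562) [FIFO — oldest first]: 223 @ $19.85 + 234 @ $16.60 + 105 @ $19.50 = $10,358.45
Sale 2 (282) [FIFO — oldest first]: 74 @ $19.50 + 208 @ $21.65 = $5,946.20
Total COGS = $10,358.45 + $5,946.20 = $16,304.65
Ending inventory: 57 @ $21.65 = $1,234.05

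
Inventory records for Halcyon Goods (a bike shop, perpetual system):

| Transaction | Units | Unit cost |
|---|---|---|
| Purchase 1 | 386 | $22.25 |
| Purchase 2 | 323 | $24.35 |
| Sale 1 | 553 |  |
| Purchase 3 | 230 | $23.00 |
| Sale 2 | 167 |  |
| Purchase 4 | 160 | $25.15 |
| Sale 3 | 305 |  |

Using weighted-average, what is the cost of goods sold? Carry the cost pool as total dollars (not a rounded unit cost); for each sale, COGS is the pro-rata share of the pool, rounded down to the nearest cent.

After Purchase 1: 386 on hand, pool $8,588.50 (≈ $22.2500 each)
After Purchase 2: 709 on hand, pool $16,453.55 (≈ $23.2067 each)
Sale 1, sell 553: 553/709 × $16,453.55 → $12,833.30
After Purchase 3: 386 on hand, pool $8,910.25 (≈ $23.0835 each)
Sale 2, sell 167: 167/386 × $8,910.25 → $3,854.95
After Purchase 4: 379 on hand, pool $9,079.30 (≈ $23.9559 each)
Sale 3, sell 305: 305/379 × $9,079.30 → $7,306.56
Total COGS = $12,833.30 + $3,854.95 + $7,306.56 = $23,994.81
Ending inventory (cost pool remaining) = $1,772.74
Check: goods available $25,767.55 = COGS $23,994.81 + ending $1,772.74

COGS = $23,994.81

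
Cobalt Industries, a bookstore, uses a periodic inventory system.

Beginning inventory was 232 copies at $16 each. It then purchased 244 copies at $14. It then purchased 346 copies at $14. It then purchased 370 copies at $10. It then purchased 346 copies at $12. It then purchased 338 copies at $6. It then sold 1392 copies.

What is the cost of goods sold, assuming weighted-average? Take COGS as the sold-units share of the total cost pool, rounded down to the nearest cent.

Sale 1, sell 1392: 1392/1876 × $21,852.00 → $16,214.27
Ending inventory (cost pool remaining) = $5,637.73

COGS = $16,214.27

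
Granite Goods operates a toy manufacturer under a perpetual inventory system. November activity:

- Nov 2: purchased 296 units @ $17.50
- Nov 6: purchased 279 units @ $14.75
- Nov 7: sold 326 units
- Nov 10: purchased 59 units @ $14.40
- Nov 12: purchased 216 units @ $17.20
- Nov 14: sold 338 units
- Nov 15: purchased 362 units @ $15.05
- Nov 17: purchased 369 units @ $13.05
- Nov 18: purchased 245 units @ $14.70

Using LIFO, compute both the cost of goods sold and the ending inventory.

Nov 7, 326 sold [LIFO — newest first]: 279 @ $14.75 + 47 @ $17.50 = $4,937.75
Nov 14, 338 sold [LIFO — newest first]: 216 @ $17.20 + 59 @ $14.40 + 63 @ $17.50 = $5,667.30
Total COGS = $4,937.75 + $5,667.30 = $10,605.05
Ending inventory: 186 @ $17.50 + 362 @ $15.05 + 369 @ $13.05 + 245 @ $14.70 = $17,120.05
Check: goods available $27,725.10 = COGS $10,605.05 + ending $17,120.05

COGS = $10,605.05; ending inventory = $17,120.05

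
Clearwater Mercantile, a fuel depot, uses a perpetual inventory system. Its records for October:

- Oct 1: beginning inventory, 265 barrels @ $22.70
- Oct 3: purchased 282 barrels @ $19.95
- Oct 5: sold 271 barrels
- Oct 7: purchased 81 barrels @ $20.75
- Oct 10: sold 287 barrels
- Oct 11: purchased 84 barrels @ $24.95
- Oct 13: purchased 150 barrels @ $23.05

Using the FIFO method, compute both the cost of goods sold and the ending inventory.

COGS = $11,869.65; ending inventory = $7,005.80

Oct 5, 271 sold [FIFO — oldest first]: 265 @ $22.70 + 6 @ $19.95 = $6,135.20
Oct 10, 287 sold [FIFO — oldest first]: 276 @ $19.95 + 11 @ $20.75 = $5,734.45
Total COGS = $6,135.20 + $5,734.45 = $11,869.65
Ending inventory: 70 @ $20.75 + 84 @ $24.95 + 150 @ $23.05 = $7,005.80
Check: goods available $18,875.45 = COGS $11,869.65 + ending $7,005.80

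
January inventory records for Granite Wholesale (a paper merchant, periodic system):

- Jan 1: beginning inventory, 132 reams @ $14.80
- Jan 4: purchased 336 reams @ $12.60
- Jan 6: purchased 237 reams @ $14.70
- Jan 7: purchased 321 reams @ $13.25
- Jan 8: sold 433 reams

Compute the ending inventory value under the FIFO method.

Jan 8, 433 sold [FIFO — oldest first]: 132 @ $14.80 + 301 @ $12.60 = $5,746.20
Ending inventory: 35 @ $12.60 + 237 @ $14.70 + 321 @ $13.25 = $8,178.15

Ending inventory = $8,178.15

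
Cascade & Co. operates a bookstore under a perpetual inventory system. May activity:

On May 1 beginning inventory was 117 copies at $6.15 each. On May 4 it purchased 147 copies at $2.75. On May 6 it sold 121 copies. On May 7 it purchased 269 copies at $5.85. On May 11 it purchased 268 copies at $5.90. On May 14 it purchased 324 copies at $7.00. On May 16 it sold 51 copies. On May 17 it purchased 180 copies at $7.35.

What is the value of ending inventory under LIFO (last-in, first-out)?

Ending inventory = $7,179.90

May 6, 121 sold [LIFO — newest first]: 121 @ $2.75 = $332.75
May 16, 51 sold [LIFO — newest first]: 51 @ $7.00 = $357.00
Total COGS = $332.75 + $357.00 = $689.75
Ending inventory: 117 @ $6.15 + 26 @ $2.75 + 269 @ $5.85 + 268 @ $5.90 + 273 @ $7.00 + 180 @ $7.35 = $7,179.90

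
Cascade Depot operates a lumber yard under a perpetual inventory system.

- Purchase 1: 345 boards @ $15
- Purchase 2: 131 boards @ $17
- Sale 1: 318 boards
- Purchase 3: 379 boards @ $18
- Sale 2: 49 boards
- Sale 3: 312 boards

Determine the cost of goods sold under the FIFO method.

COGS = $11,056

Sale 1 (318) [FIFO — oldest first]: 318 @ $15 = $4,770
Sale 2 (49) [FIFO — oldest first]: 27 @ $15 + 22 @ $17 = $779
Sale 3 (312) [FIFO — oldest first]: 109 @ $17 + 203 @ $18 = $5,507
Total COGS = $4,770 + $779 + $5,507 = $11,056
Ending inventory: 176 @ $18 = $3,168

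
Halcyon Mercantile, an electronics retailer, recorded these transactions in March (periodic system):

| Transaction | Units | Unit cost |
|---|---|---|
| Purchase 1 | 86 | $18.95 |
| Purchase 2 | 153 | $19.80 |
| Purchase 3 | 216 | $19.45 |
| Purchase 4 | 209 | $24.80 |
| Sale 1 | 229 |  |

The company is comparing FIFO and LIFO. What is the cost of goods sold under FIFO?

FIFO COGS: 86 @ $18.95 + 143 @ $19.80 = $4,461.10
LIFO COGS: 209 @ $24.80 + 20 @ $19.45 = $5,572.20

COGS = $4,461.10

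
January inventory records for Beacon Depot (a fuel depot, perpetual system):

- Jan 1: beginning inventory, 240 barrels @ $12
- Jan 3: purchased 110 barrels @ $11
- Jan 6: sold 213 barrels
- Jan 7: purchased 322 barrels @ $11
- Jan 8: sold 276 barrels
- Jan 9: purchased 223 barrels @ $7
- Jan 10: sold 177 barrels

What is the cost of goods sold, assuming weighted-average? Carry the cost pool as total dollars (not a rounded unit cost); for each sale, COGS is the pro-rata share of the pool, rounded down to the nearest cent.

COGS = $7,155.99

After Jan 1: 240 on hand, pool $2,880.00 (≈ $12.0000 each)
After Jan 3: 350 on hand, pool $4,090.00 (≈ $11.6857 each)
Jan 6, sell 213: 213/350 × $4,090.00 → $2,489.05
After Jan 7: 459 on hand, pool $5,142.95 (≈ $11.2047 each)
Jan 8, sell 276: 276/459 × $5,142.95 → $3,092.49
After Jan 9: 406 on hand, pool $3,611.46 (≈ $8.8952 each)
Jan 10, sell 177: 177/406 × $3,611.46 → $1,574.45
Total COGS = $2,489.05 + $3,092.49 + $1,574.45 = $7,155.99
Ending inventory (cost pool remaining) = $2,037.01
Check: goods available $9,193.00 = COGS $7,155.99 + ending $2,037.01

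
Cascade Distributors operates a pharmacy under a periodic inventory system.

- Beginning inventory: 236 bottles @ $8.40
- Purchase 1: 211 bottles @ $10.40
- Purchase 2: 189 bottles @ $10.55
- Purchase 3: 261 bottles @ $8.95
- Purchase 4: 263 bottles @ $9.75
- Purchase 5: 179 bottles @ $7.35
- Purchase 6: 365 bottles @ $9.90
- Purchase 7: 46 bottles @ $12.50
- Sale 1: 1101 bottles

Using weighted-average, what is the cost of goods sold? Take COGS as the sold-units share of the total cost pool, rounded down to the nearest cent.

COGS = $10,428.10

Sale 1, sell 1101: 1101/1750 × $16,575.10 → $10,428.10
Ending inventory (cost pool remaining) = $6,147.00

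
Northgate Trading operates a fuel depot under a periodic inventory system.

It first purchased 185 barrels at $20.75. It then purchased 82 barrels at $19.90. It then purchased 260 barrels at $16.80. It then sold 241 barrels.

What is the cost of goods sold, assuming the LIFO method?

COGS = $4,048.80

Sale 1 (241) [LIFO — newest first]: 241 @ $16.80 = $4,048.80
Ending inventory: 185 @ $20.75 + 82 @ $19.90 + 19 @ $16.80 = $5,789.75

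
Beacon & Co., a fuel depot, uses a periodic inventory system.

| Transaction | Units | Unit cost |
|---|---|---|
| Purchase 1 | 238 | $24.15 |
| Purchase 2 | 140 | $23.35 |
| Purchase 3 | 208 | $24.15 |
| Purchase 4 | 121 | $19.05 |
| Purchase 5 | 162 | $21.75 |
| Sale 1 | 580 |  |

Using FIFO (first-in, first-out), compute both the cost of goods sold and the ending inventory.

COGS = $13,895.00; ending inventory = $5,973.45

Sale 1 (580) [FIFO — oldest first]: 238 @ $24.15 + 140 @ $23.35 + 202 @ $24.15 = $13,895.00
Ending inventory: 6 @ $24.15 + 121 @ $19.05 + 162 @ $21.75 = $5,973.45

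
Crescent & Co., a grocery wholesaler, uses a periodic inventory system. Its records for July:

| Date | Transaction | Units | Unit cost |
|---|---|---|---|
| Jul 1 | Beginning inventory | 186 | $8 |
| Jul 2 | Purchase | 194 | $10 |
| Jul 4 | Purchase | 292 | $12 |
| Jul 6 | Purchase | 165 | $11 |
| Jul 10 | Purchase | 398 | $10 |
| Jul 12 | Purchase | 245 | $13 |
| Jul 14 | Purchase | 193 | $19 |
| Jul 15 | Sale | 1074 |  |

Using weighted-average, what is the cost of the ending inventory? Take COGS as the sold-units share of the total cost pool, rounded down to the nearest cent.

Jul 15, sell 1074: 1074/1673 × $19,579.00 → $12,568.94
Ending inventory (cost pool remaining) = $7,010.06

Ending inventory = $7,010.06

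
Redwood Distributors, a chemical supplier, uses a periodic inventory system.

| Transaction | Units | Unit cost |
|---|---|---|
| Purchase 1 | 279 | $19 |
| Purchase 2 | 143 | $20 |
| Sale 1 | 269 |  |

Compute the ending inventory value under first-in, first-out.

Sale 1 (269) [FIFO — oldest first]: 269 @ $19 = $5,111
Ending inventory: 10 @ $19 + 143 @ $20 = $3,050

Ending inventory = $3,050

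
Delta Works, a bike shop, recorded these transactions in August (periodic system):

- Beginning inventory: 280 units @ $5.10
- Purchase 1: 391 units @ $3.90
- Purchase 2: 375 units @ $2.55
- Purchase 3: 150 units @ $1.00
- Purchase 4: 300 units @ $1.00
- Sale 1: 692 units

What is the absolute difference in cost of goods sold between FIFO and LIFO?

FIFO COGS: 280 @ $5.10 + 391 @ $3.90 + 21 @ $2.55 = $3,006.45
LIFO COGS: 300 @ $1.00 + 150 @ $1.00 + 242 @ $2.55 = $1,067.10
Difference = |$3,006.45 − $1,067.10| = $1,939.35

$1,939.35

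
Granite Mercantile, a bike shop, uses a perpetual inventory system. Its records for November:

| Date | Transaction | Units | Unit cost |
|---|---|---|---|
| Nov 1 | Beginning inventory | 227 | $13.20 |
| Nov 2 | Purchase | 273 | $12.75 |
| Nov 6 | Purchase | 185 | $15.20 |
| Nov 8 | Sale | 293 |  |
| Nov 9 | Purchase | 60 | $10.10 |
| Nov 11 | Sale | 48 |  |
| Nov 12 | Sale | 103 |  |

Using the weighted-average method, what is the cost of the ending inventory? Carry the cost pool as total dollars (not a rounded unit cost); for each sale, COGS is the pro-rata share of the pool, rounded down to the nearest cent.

After Nov 1: 227 on hand, pool $2,996.40 (≈ $13.2000 each)
After Nov 2: 500 on hand, pool $6,477.15 (≈ $12.9543 each)
After Nov 6: 685 on hand, pool $9,289.15 (≈ $13.5608 each)
Nov 8, sell 293: 293/685 × $9,289.15 → $3,973.31
After Nov 9: 452 on hand, pool $5,921.84 (≈ $13.1014 each)
Nov 11, sell 48: 48/452 × $5,921.84 → $628.86
Nov 12, sell 103: 103/404 × $5,292.98 → $1,349.44
Total COGS = $3,973.31 + $628.86 + $1,349.44 = $5,951.61
Ending inventory (cost pool remaining) = $3,943.54

Ending inventory = $3,943.54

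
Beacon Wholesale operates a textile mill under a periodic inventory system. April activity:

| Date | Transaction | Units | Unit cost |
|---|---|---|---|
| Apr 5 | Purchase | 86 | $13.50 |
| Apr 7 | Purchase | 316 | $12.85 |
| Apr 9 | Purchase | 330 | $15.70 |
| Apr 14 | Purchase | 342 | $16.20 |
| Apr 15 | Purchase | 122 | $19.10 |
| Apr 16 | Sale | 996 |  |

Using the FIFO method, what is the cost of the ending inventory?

Ending inventory = $3,593.80

Apr 16, 996 sold [FIFO — oldest first]: 86 @ $13.50 + 316 @ $12.85 + 330 @ $15.70 + 264 @ $16.20 = $14,679.40
Ending inventory: 78 @ $16.20 + 122 @ $19.10 = $3,593.80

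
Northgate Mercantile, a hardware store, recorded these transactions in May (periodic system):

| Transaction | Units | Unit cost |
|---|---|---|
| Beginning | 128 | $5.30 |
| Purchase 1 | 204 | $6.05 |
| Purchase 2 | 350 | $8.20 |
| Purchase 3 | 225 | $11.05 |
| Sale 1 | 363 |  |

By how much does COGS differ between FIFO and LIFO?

$1,451.05

FIFO COGS: 128 @ $5.30 + 204 @ $6.05 + 31 @ $8.20 = $2,166.80
LIFO COGS: 225 @ $11.05 + 138 @ $8.20 = $3,617.85
Difference = |$2,166.80 − $3,617.85| = $1,451.05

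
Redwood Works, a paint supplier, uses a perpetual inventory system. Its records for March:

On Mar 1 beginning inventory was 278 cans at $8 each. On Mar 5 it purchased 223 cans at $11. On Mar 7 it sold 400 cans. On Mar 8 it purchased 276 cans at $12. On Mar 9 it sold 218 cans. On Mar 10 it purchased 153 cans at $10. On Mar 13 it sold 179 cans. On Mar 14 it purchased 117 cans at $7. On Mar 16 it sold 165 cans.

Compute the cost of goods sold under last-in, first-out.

COGS = $9,658

Mar 7, 400 sold [LIFO — newest first]: 223 @ $11 + 177 @ $8 = $3,869
Mar 9, 218 sold [LIFO — newest first]: 218 @ $12 = $2,616
Mar 13, 179 sold [LIFO — newest first]: 153 @ $10 + 26 @ $12 = $1,842
Mar 16, 165 sold [LIFO — newest first]: 117 @ $7 + 32 @ $12 + 16 @ $8 = $1,331
Total COGS = $3,869 + $2,616 + $1,842 + $1,331 = $9,658
Ending inventory: 85 @ $8 = $680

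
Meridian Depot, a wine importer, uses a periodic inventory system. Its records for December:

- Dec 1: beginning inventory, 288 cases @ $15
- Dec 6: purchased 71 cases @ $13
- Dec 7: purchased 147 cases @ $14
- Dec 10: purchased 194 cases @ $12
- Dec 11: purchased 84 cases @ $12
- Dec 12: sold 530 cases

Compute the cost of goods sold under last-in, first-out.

Dec 12, 530 sold [LIFO — newest first]: 84 @ $12 + 194 @ $12 + 147 @ $14 + 71 @ $13 + 34 @ $15 = $6,827
Ending inventory: 254 @ $15 = $3,810
Check: goods available $10,637 = COGS $6,827 + ending $3,810

COGS = $6,827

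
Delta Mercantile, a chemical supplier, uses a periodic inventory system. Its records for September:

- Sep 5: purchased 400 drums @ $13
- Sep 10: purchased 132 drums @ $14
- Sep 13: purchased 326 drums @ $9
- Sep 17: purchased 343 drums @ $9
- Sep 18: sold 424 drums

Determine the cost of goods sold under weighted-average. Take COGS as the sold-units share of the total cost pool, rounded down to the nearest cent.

Sep 18, sell 424: 424/1201 × $13,069.00 → $4,613.86
Ending inventory (cost pool remaining) = $8,455.14
Check: goods available $13,069.00 = COGS $4,613.86 + ending $8,455.14

COGS = $4,613.86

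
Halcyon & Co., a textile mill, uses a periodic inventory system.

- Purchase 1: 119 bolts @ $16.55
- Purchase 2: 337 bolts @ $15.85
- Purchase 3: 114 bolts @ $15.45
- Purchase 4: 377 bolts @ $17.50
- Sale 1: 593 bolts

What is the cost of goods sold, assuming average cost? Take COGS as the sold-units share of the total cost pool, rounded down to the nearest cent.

COGS = $9,812.17

Sale 1, sell 593: 593/947 × $15,669.70 → $9,812.17
Ending inventory (cost pool remaining) = $5,857.53
Check: goods available $15,669.70 = COGS $9,812.17 + ending $5,857.53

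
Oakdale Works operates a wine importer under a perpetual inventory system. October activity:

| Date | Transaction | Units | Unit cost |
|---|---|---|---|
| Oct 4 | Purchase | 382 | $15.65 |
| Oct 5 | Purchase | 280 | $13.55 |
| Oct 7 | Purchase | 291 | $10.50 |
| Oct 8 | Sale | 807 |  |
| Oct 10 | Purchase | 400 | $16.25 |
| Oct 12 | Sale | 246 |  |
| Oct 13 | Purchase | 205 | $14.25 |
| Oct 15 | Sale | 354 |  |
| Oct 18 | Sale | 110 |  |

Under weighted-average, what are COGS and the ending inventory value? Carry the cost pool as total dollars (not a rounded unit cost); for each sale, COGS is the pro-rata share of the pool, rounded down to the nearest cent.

After Oct 4: 382 on hand, pool $5,978.30 (≈ $15.6500 each)
After Oct 5: 662 on hand, pool $9,772.30 (≈ $14.7618 each)
After Oct 7: 953 on hand, pool $12,827.80 (≈ $13.4604 each)
Oct 8, sell 807: 807/953 × $12,827.80 → $10,862.57
After Oct 10: 546 on hand, pool $8,465.23 (≈ $15.5041 each)
Oct 12, sell 246: 246/546 × $8,465.23 → $3,814.00
After Oct 13: 505 on hand, pool $7,572.48 (≈ $14.9950 each)
Oct 15, sell 354: 354/505 × $7,572.48 → $5,308.23
Oct 18, sell 110: 110/151 × $2,264.25 → $1,649.45
Total COGS = $10,862.57 + $3,814.00 + $5,308.23 + $1,649.45 = $21,634.25
Ending inventory (cost pool remaining) = $614.80
Check: goods available $22,249.05 = COGS $21,634.25 + ending $614.80

COGS = $21,634.25; ending inventory = $614.80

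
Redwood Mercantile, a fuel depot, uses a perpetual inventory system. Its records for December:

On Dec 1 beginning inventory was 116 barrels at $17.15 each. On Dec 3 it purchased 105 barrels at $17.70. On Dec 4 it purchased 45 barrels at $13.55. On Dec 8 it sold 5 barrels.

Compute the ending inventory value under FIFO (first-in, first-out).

Ending inventory = $4,371.90

Dec 8, 5 sold [FIFO — oldest first]: 5 @ $17.15 = $85.75
Ending inventory: 111 @ $17.15 + 105 @ $17.70 + 45 @ $13.55 = $4,371.90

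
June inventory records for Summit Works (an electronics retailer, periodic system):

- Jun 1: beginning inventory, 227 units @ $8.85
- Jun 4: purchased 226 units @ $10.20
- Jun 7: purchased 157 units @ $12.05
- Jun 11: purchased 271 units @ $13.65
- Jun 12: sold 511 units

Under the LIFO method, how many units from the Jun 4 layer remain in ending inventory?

143

Jun 12, 511 sold [LIFO — newest first]: 271 @ $13.65 + 157 @ $12.05 + 83 @ $10.20 = $6,437.60
Ending inventory: 227 @ $8.85 + 143 @ $10.20 = $3,467.55
Check: goods available $9,905.15 = COGS $6,437.60 + ending $3,467.55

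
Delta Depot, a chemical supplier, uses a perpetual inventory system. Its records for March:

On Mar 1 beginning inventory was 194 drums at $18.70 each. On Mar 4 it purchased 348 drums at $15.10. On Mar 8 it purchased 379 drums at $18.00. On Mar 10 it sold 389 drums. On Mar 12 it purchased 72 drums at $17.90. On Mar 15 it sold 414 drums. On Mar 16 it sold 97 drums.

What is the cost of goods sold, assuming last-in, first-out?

Mar 10, 389 sold [LIFO — newest first]: 379 @ $18.00 + 10 @ $15.10 = $6,973.00
Mar 15, 414 sold [LIFO — newest first]: 72 @ $17.90 + 338 @ $15.10 + 4 @ $18.70 = $6,467.40
Mar 16, 97 sold [LIFO — newest first]: 97 @ $18.70 = $1,813.90
Total COGS = $6,973.00 + $6,467.40 + $1,813.90 = $15,254.30
Ending inventory: 93 @ $18.70 = $1,739.10
Check: goods available $16,993.40 = COGS $15,254.30 + ending $1,739.10

COGS = $15,254.30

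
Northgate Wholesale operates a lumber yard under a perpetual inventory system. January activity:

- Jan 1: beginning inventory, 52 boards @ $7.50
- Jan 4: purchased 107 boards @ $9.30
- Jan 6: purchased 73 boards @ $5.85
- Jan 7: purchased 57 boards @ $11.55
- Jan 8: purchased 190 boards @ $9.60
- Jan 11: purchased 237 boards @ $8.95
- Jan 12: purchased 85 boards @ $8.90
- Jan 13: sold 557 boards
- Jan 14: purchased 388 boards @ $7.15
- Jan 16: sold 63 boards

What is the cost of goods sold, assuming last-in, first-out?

Jan 13, 557 sold [LIFO — newest first]: 85 @ $8.90 + 237 @ $8.95 + 190 @ $9.60 + 45 @ $11.55 = $5,221.40
Jan 16, 63 sold [LIFO — newest first]: 63 @ $7.15 = $450.45
Total COGS = $5,221.40 + $450.45 = $5,671.85
Ending inventory: 52 @ $7.50 + 107 @ $9.30 + 73 @ $5.85 + 12 @ $11.55 + 325 @ $7.15 = $4,274.50

COGS = $5,671.85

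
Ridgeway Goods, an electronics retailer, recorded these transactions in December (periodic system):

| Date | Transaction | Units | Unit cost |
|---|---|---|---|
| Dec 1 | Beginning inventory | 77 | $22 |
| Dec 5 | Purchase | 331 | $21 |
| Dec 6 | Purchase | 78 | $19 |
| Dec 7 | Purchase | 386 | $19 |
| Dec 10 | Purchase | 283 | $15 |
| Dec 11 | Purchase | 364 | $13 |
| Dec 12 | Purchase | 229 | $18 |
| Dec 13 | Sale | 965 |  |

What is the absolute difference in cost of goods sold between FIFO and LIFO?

$4,066

FIFO COGS: 77 @ $22 + 331 @ $21 + 78 @ $19 + 386 @ $19 + 93 @ $15 = $18,856
LIFO COGS: 229 @ $18 + 364 @ $13 + 283 @ $15 + 89 @ $19 = $14,790
Difference = |$18,856 − $14,790| = $4,066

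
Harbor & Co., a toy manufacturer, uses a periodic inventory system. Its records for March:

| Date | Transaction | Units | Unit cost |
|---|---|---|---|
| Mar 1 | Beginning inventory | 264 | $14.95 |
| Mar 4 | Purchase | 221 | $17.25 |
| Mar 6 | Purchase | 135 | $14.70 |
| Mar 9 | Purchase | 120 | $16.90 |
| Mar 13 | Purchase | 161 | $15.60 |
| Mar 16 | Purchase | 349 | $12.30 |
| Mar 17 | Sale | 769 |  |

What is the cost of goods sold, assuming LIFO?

Mar 17, 769 sold [LIFO — newest first]: 349 @ $12.30 + 161 @ $15.60 + 120 @ $16.90 + 135 @ $14.70 + 4 @ $17.25 = $10,885.80
Ending inventory: 264 @ $14.95 + 217 @ $17.25 = $7,690.05

COGS = $10,885.80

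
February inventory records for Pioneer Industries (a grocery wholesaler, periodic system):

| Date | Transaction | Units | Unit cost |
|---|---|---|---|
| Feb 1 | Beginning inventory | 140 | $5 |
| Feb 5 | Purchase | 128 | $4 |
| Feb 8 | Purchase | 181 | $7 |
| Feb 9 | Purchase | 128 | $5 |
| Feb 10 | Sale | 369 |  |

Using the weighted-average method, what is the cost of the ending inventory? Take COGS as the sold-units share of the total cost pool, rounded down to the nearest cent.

Ending inventory = $1,124.36

Feb 10, sell 369: 369/577 × $3,119.00 → $1,994.64
Ending inventory (cost pool remaining) = $1,124.36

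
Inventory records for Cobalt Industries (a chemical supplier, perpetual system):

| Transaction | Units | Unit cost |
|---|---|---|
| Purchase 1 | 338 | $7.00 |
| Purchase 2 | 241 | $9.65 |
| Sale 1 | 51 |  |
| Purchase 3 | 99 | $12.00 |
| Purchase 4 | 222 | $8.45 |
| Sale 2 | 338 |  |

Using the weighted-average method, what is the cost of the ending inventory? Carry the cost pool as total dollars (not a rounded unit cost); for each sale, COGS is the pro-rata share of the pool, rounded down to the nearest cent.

After Purchase 1: 338 on hand, pool $2,366.00 (≈ $7.0000 each)
After Purchase 2: 579 on hand, pool $4,691.65 (≈ $8.1030 each)
Sale 1, sell 51: 51/579 × $4,691.65 → $413.25
After Purchase 3: 627 on hand, pool $5,466.40 (≈ $8.7183 each)
After Purchase 4: 849 on hand, pool $7,342.30 (≈ $8.6482 each)
Sale 2, sell 338: 338/849 × $7,342.30 → $2,923.08
Total COGS = $413.25 + $2,923.08 = $3,336.33
Ending inventory (cost pool remaining) = $4,419.22
Check: goods available $7,755.55 = COGS $3,336.33 + ending $4,419.22

Ending inventory = $4,419.22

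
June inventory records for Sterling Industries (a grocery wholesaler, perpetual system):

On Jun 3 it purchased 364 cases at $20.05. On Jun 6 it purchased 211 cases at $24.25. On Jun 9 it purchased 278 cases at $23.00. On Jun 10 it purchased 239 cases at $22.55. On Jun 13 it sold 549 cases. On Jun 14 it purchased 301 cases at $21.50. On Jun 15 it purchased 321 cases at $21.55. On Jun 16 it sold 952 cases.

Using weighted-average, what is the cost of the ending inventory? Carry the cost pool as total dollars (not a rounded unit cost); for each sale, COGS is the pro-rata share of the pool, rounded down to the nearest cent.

Ending inventory = $4,647.94

After Jun 3: 364 on hand, pool $7,298.20 (≈ $20.0500 each)
After Jun 6: 575 on hand, pool $12,414.95 (≈ $21.5912 each)
After Jun 9: 853 on hand, pool $18,808.95 (≈ $22.0504 each)
After Jun 10: 1092 on hand, pool $24,198.40 (≈ $22.1597 each)
Jun 13, sell 549: 549/1092 × $24,198.40 → $12,165.67
After Jun 14: 844 on hand, pool $18,504.23 (≈ $21.9244 each)
After Jun 15: 1165 on hand, pool $25,421.78 (≈ $21.8213 each)
Jun 16, sell 952: 952/1165 × $25,421.78 → $20,773.84
Total COGS = $12,165.67 + $20,773.84 = $32,939.51
Ending inventory (cost pool remaining) = $4,647.94
Check: goods available $37,587.45 = COGS $32,939.51 + ending $4,647.94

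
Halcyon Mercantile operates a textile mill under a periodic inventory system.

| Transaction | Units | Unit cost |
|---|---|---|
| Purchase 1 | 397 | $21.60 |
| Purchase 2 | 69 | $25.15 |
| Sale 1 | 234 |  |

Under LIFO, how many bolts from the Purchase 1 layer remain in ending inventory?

Sale 1 (234) [LIFO — newest first]: 69 @ $25.15 + 165 @ $21.60 = $5,299.35
Ending inventory: 232 @ $21.60 = $5,011.20

232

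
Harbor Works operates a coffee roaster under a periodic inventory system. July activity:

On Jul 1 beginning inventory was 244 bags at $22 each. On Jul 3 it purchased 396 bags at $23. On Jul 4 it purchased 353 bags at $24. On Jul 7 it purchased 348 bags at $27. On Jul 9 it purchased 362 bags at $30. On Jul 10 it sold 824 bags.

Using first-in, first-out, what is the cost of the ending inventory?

Jul 10, 824 sold [FIFO — oldest first]: 244 @ $22 + 396 @ $23 + 184 @ $24 = $18,892
Ending inventory: 169 @ $24 + 348 @ $27 + 362 @ $30 = $24,312

Ending inventory = $24,312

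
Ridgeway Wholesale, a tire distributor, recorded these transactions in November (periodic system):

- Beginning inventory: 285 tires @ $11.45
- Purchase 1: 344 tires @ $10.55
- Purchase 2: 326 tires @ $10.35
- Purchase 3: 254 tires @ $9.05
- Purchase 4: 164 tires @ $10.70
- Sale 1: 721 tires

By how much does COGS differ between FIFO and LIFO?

$655.10

FIFO COGS: 285 @ $11.45 + 344 @ $10.55 + 92 @ $10.35 = $7,844.65
LIFO COGS: 164 @ $10.70 + 254 @ $9.05 + 303 @ $10.35 = $7,189.55
Difference = |$7,844.65 − $7,189.55| = $655.10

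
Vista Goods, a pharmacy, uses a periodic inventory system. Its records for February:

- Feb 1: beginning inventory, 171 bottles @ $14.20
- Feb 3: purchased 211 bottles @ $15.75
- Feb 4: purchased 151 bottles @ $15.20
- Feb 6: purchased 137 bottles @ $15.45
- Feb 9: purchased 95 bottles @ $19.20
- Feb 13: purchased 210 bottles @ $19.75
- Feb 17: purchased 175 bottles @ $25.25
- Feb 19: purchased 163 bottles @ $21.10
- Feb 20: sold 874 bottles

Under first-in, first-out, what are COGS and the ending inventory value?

Feb 20, 874 sold [FIFO — oldest first]: 171 @ $14.20 + 211 @ $15.75 + 151 @ $15.20 + 137 @ $15.45 + 95 @ $19.20 + 109 @ $19.75 = $14,140.05
Ending inventory: 101 @ $19.75 + 175 @ $25.25 + 163 @ $21.10 = $9,852.80

COGS = $14,140.05; ending inventory = $9,852.80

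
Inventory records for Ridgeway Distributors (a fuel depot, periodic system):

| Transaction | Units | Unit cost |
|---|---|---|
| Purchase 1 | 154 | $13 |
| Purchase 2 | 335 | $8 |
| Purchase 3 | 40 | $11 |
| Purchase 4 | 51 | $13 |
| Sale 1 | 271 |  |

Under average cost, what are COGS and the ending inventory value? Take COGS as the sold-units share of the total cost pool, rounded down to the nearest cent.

COGS = $2,702.99; ending inventory = $3,082.01

Sale 1, sell 271: 271/580 × $5,785.00 → $2,702.99
Ending inventory (cost pool remaining) = $3,082.01
Check: goods available $5,785.00 = COGS $2,702.99 + ending $3,082.01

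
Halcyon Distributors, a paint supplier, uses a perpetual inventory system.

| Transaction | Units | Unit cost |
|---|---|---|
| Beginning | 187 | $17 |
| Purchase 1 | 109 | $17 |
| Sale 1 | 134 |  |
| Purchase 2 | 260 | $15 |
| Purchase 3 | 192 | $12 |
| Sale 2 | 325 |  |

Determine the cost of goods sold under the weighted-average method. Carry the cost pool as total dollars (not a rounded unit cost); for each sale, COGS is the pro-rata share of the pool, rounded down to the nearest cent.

COGS = $7,019.61

After Beginning: 187 on hand, pool $3,179.00 (≈ $17.0000 each)
After Purchase 1: 296 on hand, pool $5,032.00 (≈ $17.0000 each)
Sale 1, sell 134: 134/296 × $5,032.00 → $2,278.00
After Purchase 2: 422 on hand, pool $6,654.00 (≈ $15.7678 each)
After Purchase 3: 614 on hand, pool $8,958.00 (≈ $14.5896 each)
Sale 2, sell 325: 325/614 × $8,958.00 → $4,741.61
Total COGS = $2,278.00 + $4,741.61 = $7,019.61
Ending inventory (cost pool remaining) = $4,216.39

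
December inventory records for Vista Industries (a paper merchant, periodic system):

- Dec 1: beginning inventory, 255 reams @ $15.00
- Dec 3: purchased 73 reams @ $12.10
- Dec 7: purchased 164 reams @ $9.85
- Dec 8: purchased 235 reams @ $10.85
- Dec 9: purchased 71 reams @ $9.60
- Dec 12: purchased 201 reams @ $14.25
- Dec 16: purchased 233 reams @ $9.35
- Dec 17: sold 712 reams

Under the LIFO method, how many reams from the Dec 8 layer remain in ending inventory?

Dec 17, 712 sold [LIFO — newest first]: 233 @ $9.35 + 201 @ $14.25 + 71 @ $9.60 + 207 @ $10.85 = $7,970.35
Ending inventory: 255 @ $15.00 + 73 @ $12.10 + 164 @ $9.85 + 28 @ $10.85 = $6,627.50

28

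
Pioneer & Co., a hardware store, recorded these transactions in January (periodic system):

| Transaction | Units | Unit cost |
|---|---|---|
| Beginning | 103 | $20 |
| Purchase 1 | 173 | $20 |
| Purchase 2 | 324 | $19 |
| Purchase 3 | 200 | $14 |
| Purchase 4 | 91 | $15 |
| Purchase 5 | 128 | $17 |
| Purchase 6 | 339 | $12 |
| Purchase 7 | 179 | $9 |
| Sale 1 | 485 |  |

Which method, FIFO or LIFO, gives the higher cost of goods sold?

FIFO COGS: 103 @ $20 + 173 @ $20 + 209 @ $19 = $9,491
LIFO COGS: 179 @ $9 + 306 @ $12 = $5,283

FIFO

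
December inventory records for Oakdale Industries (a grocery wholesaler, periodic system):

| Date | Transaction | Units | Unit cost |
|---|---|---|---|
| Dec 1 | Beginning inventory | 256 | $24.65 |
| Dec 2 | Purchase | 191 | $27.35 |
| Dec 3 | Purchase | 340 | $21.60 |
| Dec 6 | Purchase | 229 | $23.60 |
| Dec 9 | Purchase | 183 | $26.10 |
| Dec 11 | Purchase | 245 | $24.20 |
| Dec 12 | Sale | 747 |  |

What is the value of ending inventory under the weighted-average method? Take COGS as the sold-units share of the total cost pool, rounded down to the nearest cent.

Ending inventory = $16,888.23

Dec 12, sell 747: 747/1444 × $34,987.95 → $18,099.72
Ending inventory (cost pool remaining) = $16,888.23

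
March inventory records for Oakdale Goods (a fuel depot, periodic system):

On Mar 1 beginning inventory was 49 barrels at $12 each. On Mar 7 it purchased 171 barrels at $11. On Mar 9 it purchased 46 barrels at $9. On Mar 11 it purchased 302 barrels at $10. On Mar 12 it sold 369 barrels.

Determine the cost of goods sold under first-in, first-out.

Mar 12, 369 sold [FIFO — oldest first]: 49 @ $12 + 171 @ $11 + 46 @ $9 + 103 @ $10 = $3,913
Ending inventory: 199 @ $10 = $1,990
Check: goods available $5,903 = COGS $3,913 + ending $1,990

COGS = $3,913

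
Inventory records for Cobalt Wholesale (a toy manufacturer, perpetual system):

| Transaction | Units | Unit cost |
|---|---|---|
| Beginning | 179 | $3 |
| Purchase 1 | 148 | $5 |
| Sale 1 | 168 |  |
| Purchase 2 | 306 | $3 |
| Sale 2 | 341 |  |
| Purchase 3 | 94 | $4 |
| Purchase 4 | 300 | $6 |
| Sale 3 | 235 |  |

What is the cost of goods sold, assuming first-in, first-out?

Sale 1 (168) [FIFO — oldest first]: 168 @ $3 = $504
Sale 2 (341) [FIFO — oldest first]: 11 @ $3 + 148 @ $5 + 182 @ $3 = $1,319
Sale 3 (235) [FIFO — oldest first]: 124 @ $3 + 94 @ $4 + 17 @ $6 = $850
Total COGS = $504 + $1,319 + $850 = $2,673
Ending inventory: 283 @ $6 = $1,698

COGS = $2,673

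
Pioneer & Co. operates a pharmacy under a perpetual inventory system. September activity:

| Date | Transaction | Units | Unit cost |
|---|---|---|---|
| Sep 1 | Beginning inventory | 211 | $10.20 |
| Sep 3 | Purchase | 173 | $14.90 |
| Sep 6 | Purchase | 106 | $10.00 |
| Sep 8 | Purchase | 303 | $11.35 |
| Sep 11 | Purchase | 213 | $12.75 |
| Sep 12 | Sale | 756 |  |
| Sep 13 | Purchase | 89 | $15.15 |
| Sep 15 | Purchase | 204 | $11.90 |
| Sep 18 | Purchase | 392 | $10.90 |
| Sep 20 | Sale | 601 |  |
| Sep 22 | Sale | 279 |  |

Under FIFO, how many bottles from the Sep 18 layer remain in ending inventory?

55

Sep 12, 756 sold [FIFO — oldest first]: 211 @ $10.20 + 173 @ $14.90 + 106 @ $10.00 + 266 @ $11.35 = $8,809.00
Sep 20, 601 sold [FIFO — oldest first]: 37 @ $11.35 + 213 @ $12.75 + 89 @ $15.15 + 204 @ $11.90 + 58 @ $10.90 = $7,543.85
Sep 22, 279 sold [FIFO — oldest first]: 279 @ $10.90 = $3,041.10
Total COGS = $8,809.00 + $7,543.85 + $3,041.10 = $19,393.95
Ending inventory: 55 @ $10.90 = $599.50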